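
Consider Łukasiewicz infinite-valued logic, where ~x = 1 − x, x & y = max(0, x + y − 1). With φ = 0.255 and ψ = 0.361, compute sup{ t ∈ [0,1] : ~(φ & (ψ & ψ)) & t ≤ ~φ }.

ψ & ψ = max(0, 0.361 + 0.361 − 1) = max(0, -0.278) = 0.000
φ & (ψ & ψ) = max(0, 0.255 + 0.000 − 1) = max(0, -0.745) = 0.000
~(φ & (ψ & ψ)) = 1 − 0.000 = 1.000
So the left factor is ~(φ & (ψ & ψ)) = 1.000.
~φ = 1 − 0.255 = 0.745
So the right-hand bound is ~φ = 0.745.
The residuum of the Łukasiewicz t-norm gives the supremum: min(1, 1 − 1.000 + 0.745).
1 − 1.000 + 0.745 = 0.745, so t = min(1, 0.745) = 0.745.
Check: 1.000 & 0.745 = max(0, 0.745) = 0.745 ≤ 0.745.

0.745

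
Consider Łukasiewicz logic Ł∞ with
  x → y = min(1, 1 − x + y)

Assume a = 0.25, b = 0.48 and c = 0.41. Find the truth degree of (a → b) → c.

a → b = min(1, 1 − 0.25 + 0.48) = min(1, 1.23) = 1.00
(a → b) → c = min(1, 1 − 1.00 + 0.41) = min(1, 0.41) = 0.41

0.41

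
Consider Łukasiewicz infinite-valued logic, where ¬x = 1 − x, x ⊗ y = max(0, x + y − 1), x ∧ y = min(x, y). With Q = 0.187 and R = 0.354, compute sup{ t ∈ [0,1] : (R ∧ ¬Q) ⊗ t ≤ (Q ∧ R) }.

0.833

¬Q = 1 − 0.187 = 0.813
R ∧ ¬Q = min(0.354, 0.813) = 0.354
So the left factor is R ∧ ¬Q = 0.354.
Q ∧ R = min(0.187, 0.354) = 0.187
So the right-hand bound is Q ∧ R = 0.187.
The residuum of the Łukasiewicz t-norm gives the supremum: min(1, 1 − 0.354 + 0.187).
1 − 0.354 + 0.187 = 0.833, so t = min(1, 0.833) = 0.833.
Check: 0.354 ⊗ 0.833 = max(0, 0.187) = 0.187 ≤ 0.187.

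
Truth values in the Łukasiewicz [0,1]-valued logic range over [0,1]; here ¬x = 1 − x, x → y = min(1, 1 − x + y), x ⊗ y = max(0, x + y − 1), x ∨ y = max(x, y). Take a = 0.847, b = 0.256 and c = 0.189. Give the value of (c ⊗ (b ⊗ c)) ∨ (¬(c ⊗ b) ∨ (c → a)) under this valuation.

b ⊗ c = max(0, 0.256 + 0.189 − 1) = max(0, -0.555) = 0.000
c ⊗ (b ⊗ c) = max(0, 0.189 + 0.000 − 1) = max(0, -0.811) = 0.000
c ⊗ b = max(0, 0.189 + 0.256 − 1) = max(0, -0.555) = 0.000
¬(c ⊗ b) = 1 − 0.000 = 1.000
c → a = min(1, 1 − 0.189 + 0.847) = min(1, 1.658) = 1.000
¬(c ⊗ b) ∨ (c → a) = max(1.000, 1.000) = 1.000
(c ⊗ (b ⊗ c)) ∨ (¬(c ⊗ b) ∨ (c → a)) = max(0.000, 1.000) = 1.000

1.000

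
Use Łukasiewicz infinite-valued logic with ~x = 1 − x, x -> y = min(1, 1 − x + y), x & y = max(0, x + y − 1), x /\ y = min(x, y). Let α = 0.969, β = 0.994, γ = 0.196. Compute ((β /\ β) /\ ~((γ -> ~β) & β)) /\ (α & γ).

β /\ β = min(0.994, 0.994) = 0.994
~β = 1 − 0.994 = 0.006
γ -> ~β = min(1, 1 − 0.196 + 0.006) = min(1, 0.810) = 0.810
(γ -> ~β) & β = max(0, 0.810 + 0.994 − 1) = max(0, 0.804) = 0.804
~((γ -> ~β) & β) = 1 − 0.804 = 0.196
(β /\ β) /\ ~((γ -> ~β) & β) = min(0.994, 0.196) = 0.196
α & γ = max(0, 0.969 + 0.196 − 1) = max(0, 0.165) = 0.165
((β /\ β) /\ ~((γ -> ~β) & β)) /\ (α & γ) = min(0.196, 0.165) = 0.165

0.165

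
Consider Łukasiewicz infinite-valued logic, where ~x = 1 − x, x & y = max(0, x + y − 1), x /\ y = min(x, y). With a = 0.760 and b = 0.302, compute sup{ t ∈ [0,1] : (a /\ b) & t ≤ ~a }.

a /\ b = min(0.760, 0.302) = 0.302
So the left factor is a /\ b = 0.302.
~a = 1 − 0.760 = 0.240
So the right-hand bound is ~a = 0.240.
The residuum of the Łukasiewicz t-norm gives the supremum: min(1, 1 − 0.302 + 0.240).
1 − 0.302 + 0.240 = 0.938, so t = min(1, 0.938) = 0.938.
Check: 0.302 & 0.938 = max(0, 0.240) = 0.240 ≤ 0.240.

0.938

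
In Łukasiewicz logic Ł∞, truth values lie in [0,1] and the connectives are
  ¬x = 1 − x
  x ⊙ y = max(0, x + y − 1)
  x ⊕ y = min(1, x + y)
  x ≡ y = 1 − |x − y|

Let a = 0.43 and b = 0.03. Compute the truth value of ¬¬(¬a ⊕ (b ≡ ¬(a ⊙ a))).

¬a = 1 − 0.43 = 0.57
a ⊙ a = max(0, 0.43 + 0.43 − 1) = max(0, -0.14) = 0.00
¬(a ⊙ a) = 1 − 0.00 = 1.00
b ≡ ¬(a ⊙ a) = 1 − |0.03 − 1.00| = 1 − 0.97 = 0.03
¬a ⊕ (b ≡ ¬(a ⊙ a)) = min(1, 0.57 + 0.03) = min(1, 0.60) = 0.60
¬(¬a ⊕ (b ≡ ¬(a ⊙ a))) = 1 − 0.60 = 0.40
¬¬(¬a ⊕ (b ≡ ¬(a ⊙ a))) = 1 − 0.40 = 0.60

0.60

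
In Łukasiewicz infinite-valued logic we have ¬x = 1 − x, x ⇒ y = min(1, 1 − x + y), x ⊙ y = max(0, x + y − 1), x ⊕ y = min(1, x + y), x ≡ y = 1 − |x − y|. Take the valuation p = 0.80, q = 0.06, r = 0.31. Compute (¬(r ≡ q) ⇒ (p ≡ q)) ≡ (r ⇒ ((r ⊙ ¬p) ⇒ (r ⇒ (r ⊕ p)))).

1.00

r ≡ q = 1 − |0.31 − 0.06| = 1 − 0.25 = 0.75
¬(r ≡ q) = 1 − 0.75 = 0.25
p ≡ q = 1 − |0.80 − 0.06| = 1 − 0.74 = 0.26
¬(r ≡ q) ⇒ (p ≡ q) = min(1, 1 − 0.25 + 0.26) = min(1, 1.01) = 1.00
¬p = 1 − 0.80 = 0.20
r ⊙ ¬p = max(0, 0.31 + 0.20 − 1) = max(0, -0.49) = 0.00
r ⊕ p = min(1, 0.31 + 0.80) = min(1, 1.11) = 1.00
r ⇒ (r ⊕ p) = min(1, 1 − 0.31 + 1.00) = min(1, 1.69) = 1.00
(r ⊙ ¬p) ⇒ (r ⇒ (r ⊕ p)) = min(1, 1 − 0.00 + 1.00) = min(1, 2.00) = 1.00
r ⇒ ((r ⊙ ¬p) ⇒ (r ⇒ (r ⊕ p))) = min(1, 1 − 0.31 + 1.00) = min(1, 1.69) = 1.00
(¬(r ≡ q) ⇒ (p ≡ q)) ≡ (r ⇒ ((r ⊙ ¬p) ⇒ (r ⇒ (r ⊕ p)))) = 1 − |1.00 − 1.00| = 1 − 0.00 = 1.00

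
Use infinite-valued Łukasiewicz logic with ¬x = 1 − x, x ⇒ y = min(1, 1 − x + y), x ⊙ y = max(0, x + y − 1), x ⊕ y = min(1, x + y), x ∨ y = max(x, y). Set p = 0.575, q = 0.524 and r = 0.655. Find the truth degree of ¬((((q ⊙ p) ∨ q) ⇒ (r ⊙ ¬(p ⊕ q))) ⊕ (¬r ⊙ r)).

0.524

q ⊙ p = max(0, 0.524 + 0.575 − 1) = max(0, 0.099) = 0.099
(q ⊙ p) ∨ q = max(0.099, 0.524) = 0.524
p ⊕ q = min(1, 0.575 + 0.524) = min(1, 1.099) = 1.000
¬(p ⊕ q) = 1 − 1.000 = 0.000
r ⊙ ¬(p ⊕ q) = max(0, 0.655 + 0.000 − 1) = max(0, -0.345) = 0.000
((q ⊙ p) ∨ q) ⇒ (r ⊙ ¬(p ⊕ q)) = min(1, 1 − 0.524 + 0.000) = min(1, 0.476) = 0.476
¬r = 1 − 0.655 = 0.345
¬r ⊙ r = max(0, 0.345 + 0.655 − 1) = max(0, 0.000) = 0.000
(((q ⊙ p) ∨ q) ⇒ (r ⊙ ¬(p ⊕ q))) ⊕ (¬r ⊙ r) = min(1, 0.476 + 0.000) = min(1, 0.476) = 0.476
¬((((q ⊙ p) ∨ q) ⇒ (r ⊙ ¬(p ⊕ q))) ⊕ (¬r ⊙ r)) = 1 − 0.476 = 0.524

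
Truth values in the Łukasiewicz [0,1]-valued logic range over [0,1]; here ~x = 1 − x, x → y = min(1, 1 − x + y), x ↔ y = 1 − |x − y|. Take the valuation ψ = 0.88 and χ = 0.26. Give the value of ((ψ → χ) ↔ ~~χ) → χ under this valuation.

0.38

ψ → χ = min(1, 1 − 0.88 + 0.26) = min(1, 0.38) = 0.38
~χ = 1 − 0.26 = 0.74
~~χ = 1 − 0.74 = 0.26
(ψ → χ) ↔ ~~χ = 1 − |0.38 − 0.26| = 1 − 0.12 = 0.88
((ψ → χ) ↔ ~~χ) → χ = min(1, 1 − 0.88 + 0.26) = min(1, 0.38) = 0.38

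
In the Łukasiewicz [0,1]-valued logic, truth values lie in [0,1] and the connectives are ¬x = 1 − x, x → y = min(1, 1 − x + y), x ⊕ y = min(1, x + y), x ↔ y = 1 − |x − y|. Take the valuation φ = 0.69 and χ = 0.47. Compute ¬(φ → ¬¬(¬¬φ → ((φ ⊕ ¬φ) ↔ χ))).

¬φ = 1 − 0.69 = 0.31
¬¬φ = 1 − 0.31 = 0.69
φ ⊕ ¬φ = min(1, 0.69 + 0.31) = min(1, 1.00) = 1.00
(φ ⊕ ¬φ) ↔ χ = 1 − |1.00 − 0.47| = 1 − 0.53 = 0.47
¬¬φ → ((φ ⊕ ¬φ) ↔ χ) = min(1, 1 − 0.69 + 0.47) = min(1, 0.78) = 0.78
¬(¬¬φ → ((φ ⊕ ¬φ) ↔ χ)) = 1 − 0.78 = 0.22
¬¬(¬¬φ → ((φ ⊕ ¬φ) ↔ χ)) = 1 − 0.22 = 0.78
φ → ¬¬(¬¬φ → ((φ ⊕ ¬φ) ↔ χ)) = min(1, 1 − 0.69 + 0.78) = min(1, 1.09) = 1.00
¬(φ → ¬¬(¬¬φ → ((φ ⊕ ¬φ) ↔ χ))) = 1 − 1.00 = 0.00

0.00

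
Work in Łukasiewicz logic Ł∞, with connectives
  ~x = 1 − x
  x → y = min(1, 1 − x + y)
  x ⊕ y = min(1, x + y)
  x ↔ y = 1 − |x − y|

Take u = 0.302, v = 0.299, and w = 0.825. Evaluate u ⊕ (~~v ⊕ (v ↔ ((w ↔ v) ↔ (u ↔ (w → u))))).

1.000

~v = 1 − 0.299 = 0.701
~~v = 1 − 0.701 = 0.299
w ↔ v = 1 − |0.825 − 0.299| = 1 − 0.526 = 0.474
w → u = min(1, 1 − 0.825 + 0.302) = min(1, 0.477) = 0.477
u ↔ (w → u) = 1 − |0.302 − 0.477| = 1 − 0.175 = 0.825
(w ↔ v) ↔ (u ↔ (w → u)) = 1 − |0.474 − 0.825| = 1 − 0.351 = 0.649
v ↔ ((w ↔ v) ↔ (u ↔ (w → u))) = 1 − |0.299 − 0.649| = 1 − 0.350 = 0.650
~~v ⊕ (v ↔ ((w ↔ v) ↔ (u ↔ (w → u)))) = min(1, 0.299 + 0.650) = min(1, 0.949) = 0.949
u ⊕ (~~v ⊕ (v ↔ ((w ↔ v) ↔ (u ↔ (w → u))))) = min(1, 0.302 + 0.949) = min(1, 1.251) = 1.000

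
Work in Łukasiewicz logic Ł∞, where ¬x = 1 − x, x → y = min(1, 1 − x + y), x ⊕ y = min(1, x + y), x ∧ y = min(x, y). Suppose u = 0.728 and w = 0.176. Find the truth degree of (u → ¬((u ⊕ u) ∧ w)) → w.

0.176

u ⊕ u = min(1, 0.728 + 0.728) = min(1, 1.456) = 1.000
(u ⊕ u) ∧ w = min(1.000, 0.176) = 0.176
¬((u ⊕ u) ∧ w) = 1 − 0.176 = 0.824
u → ¬((u ⊕ u) ∧ w) = min(1, 1 − 0.728 + 0.824) = min(1, 1.096) = 1.000
(u → ¬((u ⊕ u) ∧ w)) → w = min(1, 1 − 1.000 + 0.176) = min(1, 0.176) = 0.176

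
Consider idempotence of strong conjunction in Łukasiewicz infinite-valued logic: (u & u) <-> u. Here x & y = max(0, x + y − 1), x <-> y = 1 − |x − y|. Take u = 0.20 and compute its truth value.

0.80

u & u = max(0, 0.20 + 0.20 − 1) = max(0, -0.60) = 0.00
(u & u) <-> u = 1 − |0.00 − 0.20| = 1 − 0.20 = 0.80
(The value 0.80 < 1 shows this instance is not satisfied; fails in Ł∞ since a ⊗ a = max(0, 2a−1) ≠ a in general.)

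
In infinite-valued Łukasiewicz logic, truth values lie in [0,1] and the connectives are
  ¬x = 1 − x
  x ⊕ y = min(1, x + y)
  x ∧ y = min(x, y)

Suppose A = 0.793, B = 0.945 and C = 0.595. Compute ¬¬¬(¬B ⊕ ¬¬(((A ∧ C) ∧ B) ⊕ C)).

0.000

¬B = 1 − 0.945 = 0.055
A ∧ C = min(0.793, 0.595) = 0.595
(A ∧ C) ∧ B = min(0.595, 0.945) = 0.595
((A ∧ C) ∧ B) ⊕ C = min(1, 0.595 + 0.595) = min(1, 1.190) = 1.000
¬(((A ∧ C) ∧ B) ⊕ C) = 1 − 1.000 = 0.000
¬¬(((A ∧ C) ∧ B) ⊕ C) = 1 − 0.000 = 1.000
¬B ⊕ ¬¬(((A ∧ C) ∧ B) ⊕ C) = min(1, 0.055 + 1.000) = min(1, 1.055) = 1.000
¬(¬B ⊕ ¬¬(((A ∧ C) ∧ B) ⊕ C)) = 1 − 1.000 = 0.000
¬¬(¬B ⊕ ¬¬(((A ∧ C) ∧ B) ⊕ C)) = 1 − 0.000 = 1.000
¬¬¬(¬B ⊕ ¬¬(((A ∧ C) ∧ B) ⊕ C)) = 1 − 1.000 = 0.000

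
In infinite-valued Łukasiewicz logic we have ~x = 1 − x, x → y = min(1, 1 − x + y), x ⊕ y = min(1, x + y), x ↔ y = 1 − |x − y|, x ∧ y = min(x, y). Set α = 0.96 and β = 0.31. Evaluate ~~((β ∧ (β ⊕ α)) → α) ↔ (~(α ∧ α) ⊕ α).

β ⊕ α = min(1, 0.31 + 0.96) = min(1, 1.27) = 1.00
β ∧ (β ⊕ α) = min(0.31, 1.00) = 0.31
(β ∧ (β ⊕ α)) → α = min(1, 1 − 0.31 + 0.96) = min(1, 1.65) = 1.00
~((β ∧ (β ⊕ α)) → α) = 1 − 1.00 = 0.00
~~((β ∧ (β ⊕ α)) → α) = 1 − 0.00 = 1.00
α ∧ α = min(0.96, 0.96) = 0.96
~(α ∧ α) = 1 − 0.96 = 0.04
~(α ∧ α) ⊕ α = min(1, 0.04 + 0.96) = min(1, 1.00) = 1.00
~~((β ∧ (β ⊕ α)) → α) ↔ (~(α ∧ α) ⊕ α) = 1 − |1.00 − 1.00| = 1 − 0.00 = 1.00

1.00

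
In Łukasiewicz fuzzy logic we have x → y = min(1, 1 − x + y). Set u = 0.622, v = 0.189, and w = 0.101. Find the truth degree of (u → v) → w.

u → v = min(1, 1 − 0.622 + 0.189) = min(1, 0.567) = 0.567
(u → v) → w = min(1, 1 − 0.567 + 0.101) = min(1, 0.534) = 0.534

0.534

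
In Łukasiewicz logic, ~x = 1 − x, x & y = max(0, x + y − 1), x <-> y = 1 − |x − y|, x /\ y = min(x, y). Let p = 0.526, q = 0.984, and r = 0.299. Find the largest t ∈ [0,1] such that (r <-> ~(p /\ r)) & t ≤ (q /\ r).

0.701

p /\ r = min(0.526, 0.299) = 0.299
~(p /\ r) = 1 − 0.299 = 0.701
r <-> ~(p /\ r) = 1 − |0.299 − 0.701| = 1 − 0.402 = 0.598
So the left factor is r <-> ~(p /\ r) = 0.598.
q /\ r = min(0.984, 0.299) = 0.299
So the right-hand bound is q /\ r = 0.299.
The residuum of the Łukasiewicz t-norm gives the supremum: min(1, 1 − 0.598 + 0.299).
1 − 0.598 + 0.299 = 0.701, so t = min(1, 0.701) = 0.701.
Check: 0.598 & 0.701 = max(0, 0.299) = 0.299 ≤ 0.299.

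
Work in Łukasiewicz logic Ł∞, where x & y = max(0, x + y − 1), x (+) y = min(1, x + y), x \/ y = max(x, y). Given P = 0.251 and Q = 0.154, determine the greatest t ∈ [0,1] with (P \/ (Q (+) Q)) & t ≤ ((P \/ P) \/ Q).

Q (+) Q = min(1, 0.154 + 0.154) = min(1, 0.308) = 0.308
P \/ (Q (+) Q) = max(0.251, 0.308) = 0.308
So the left factor is P \/ (Q (+) Q) = 0.308.
P \/ P = max(0.251, 0.251) = 0.251
(P \/ P) \/ Q = max(0.251, 0.154) = 0.251
So the right-hand bound is (P \/ P) \/ Q = 0.251.
The residuum of the Łukasiewicz t-norm gives the supremum: min(1, 1 − 0.308 + 0.251).
1 − 0.308 + 0.251 = 0.943, so t = min(1, 0.943) = 0.943.
Check: 0.308 & 0.943 = max(0, 0.251) = 0.251 ≤ 0.251.

0.943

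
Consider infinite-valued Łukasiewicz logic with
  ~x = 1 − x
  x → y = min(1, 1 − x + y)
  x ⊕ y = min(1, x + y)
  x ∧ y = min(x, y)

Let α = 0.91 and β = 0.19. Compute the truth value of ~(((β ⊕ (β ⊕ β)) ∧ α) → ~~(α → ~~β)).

0.29

β ⊕ β = min(1, 0.19 + 0.19) = min(1, 0.38) = 0.38
β ⊕ (β ⊕ β) = min(1, 0.19 + 0.38) = min(1, 0.57) = 0.57
(β ⊕ (β ⊕ β)) ∧ α = min(0.57, 0.91) = 0.57
~β = 1 − 0.19 = 0.81
~~β = 1 − 0.81 = 0.19
α → ~~β = min(1, 1 − 0.91 + 0.19) = min(1, 0.28) = 0.28
~(α → ~~β) = 1 − 0.28 = 0.72
~~(α → ~~β) = 1 − 0.72 = 0.28
((β ⊕ (β ⊕ β)) ∧ α) → ~~(α → ~~β) = min(1, 1 − 0.57 + 0.28) = min(1, 0.71) = 0.71
~(((β ⊕ (β ⊕ β)) ∧ α) → ~~(α → ~~β)) = 1 − 0.71 = 0.29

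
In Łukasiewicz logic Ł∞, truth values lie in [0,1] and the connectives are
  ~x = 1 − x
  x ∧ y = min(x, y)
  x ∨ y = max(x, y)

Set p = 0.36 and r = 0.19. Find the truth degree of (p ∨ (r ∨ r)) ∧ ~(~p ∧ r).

r ∨ r = max(0.19, 0.19) = 0.19
p ∨ (r ∨ r) = max(0.36, 0.19) = 0.36
~p = 1 − 0.36 = 0.64
~p ∧ r = min(0.64, 0.19) = 0.19
~(~p ∧ r) = 1 − 0.19 = 0.81
(p ∨ (r ∨ r)) ∧ ~(~p ∧ r) = min(0.36, 0.81) = 0.36

0.36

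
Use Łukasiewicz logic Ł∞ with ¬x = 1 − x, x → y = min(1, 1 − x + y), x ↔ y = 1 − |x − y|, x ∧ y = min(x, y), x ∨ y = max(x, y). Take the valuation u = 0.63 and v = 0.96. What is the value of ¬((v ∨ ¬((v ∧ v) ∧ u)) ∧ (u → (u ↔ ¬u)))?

0.04

v ∧ v = min(0.96, 0.96) = 0.96
(v ∧ v) ∧ u = min(0.96, 0.63) = 0.63
¬((v ∧ v) ∧ u) = 1 − 0.63 = 0.37
v ∨ ¬((v ∧ v) ∧ u) = max(0.96, 0.37) = 0.96
¬u = 1 − 0.63 = 0.37
u ↔ ¬u = 1 − |0.63 − 0.37| = 1 − 0.26 = 0.74
u → (u ↔ ¬u) = min(1, 1 − 0.63 + 0.74) = min(1, 1.11) = 1.00
(v ∨ ¬((v ∧ v) ∧ u)) ∧ (u → (u ↔ ¬u)) = min(0.96, 1.00) = 0.96
¬((v ∨ ¬((v ∧ v) ∧ u)) ∧ (u → (u ↔ ¬u))) = 1 − 0.96 = 0.04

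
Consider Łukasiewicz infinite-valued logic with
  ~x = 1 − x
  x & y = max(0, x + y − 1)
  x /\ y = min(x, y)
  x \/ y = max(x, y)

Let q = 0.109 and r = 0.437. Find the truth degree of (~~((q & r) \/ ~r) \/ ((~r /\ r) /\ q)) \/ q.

0.563

q & r = max(0, 0.109 + 0.437 − 1) = max(0, -0.454) = 0.000
~r = 1 − 0.437 = 0.563
(q & r) \/ ~r = max(0.000, 0.563) = 0.563
~((q & r) \/ ~r) = 1 − 0.563 = 0.437
~~((q & r) \/ ~r) = 1 − 0.437 = 0.563
~r /\ r = min(0.563, 0.437) = 0.437
(~r /\ r) /\ q = min(0.437, 0.109) = 0.109
~~((q & r) \/ ~r) \/ ((~r /\ r) /\ q) = max(0.563, 0.109) = 0.563
(~~((q & r) \/ ~r) \/ ((~r /\ r) /\ q)) \/ q = max(0.563, 0.109) = 0.563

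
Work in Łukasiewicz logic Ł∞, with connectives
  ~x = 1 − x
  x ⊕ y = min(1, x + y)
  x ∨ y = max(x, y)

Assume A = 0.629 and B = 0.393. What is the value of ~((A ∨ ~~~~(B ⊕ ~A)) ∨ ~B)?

0.236

~A = 1 − 0.629 = 0.371
B ⊕ ~A = min(1, 0.393 + 0.371) = min(1, 0.764) = 0.764
~(B ⊕ ~A) = 1 − 0.764 = 0.236
~~(B ⊕ ~A) = 1 − 0.236 = 0.764
~~~(B ⊕ ~A) = 1 − 0.764 = 0.236
~~~~(B ⊕ ~A) = 1 − 0.236 = 0.764
A ∨ ~~~~(B ⊕ ~A) = max(0.629, 0.764) = 0.764
~B = 1 − 0.393 = 0.607
(A ∨ ~~~~(B ⊕ ~A)) ∨ ~B = max(0.764, 0.607) = 0.764
~((A ∨ ~~~~(B ⊕ ~A)) ∨ ~B) = 1 − 0.764 = 0.236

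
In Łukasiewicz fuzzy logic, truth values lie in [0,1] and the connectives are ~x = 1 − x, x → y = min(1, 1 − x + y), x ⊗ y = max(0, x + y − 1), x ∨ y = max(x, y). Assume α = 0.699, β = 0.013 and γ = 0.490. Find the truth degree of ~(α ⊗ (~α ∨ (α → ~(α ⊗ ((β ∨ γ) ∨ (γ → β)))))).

0.301

~α = 1 − 0.699 = 0.301
β ∨ γ = max(0.013, 0.490) = 0.490
γ → β = min(1, 1 − 0.490 + 0.013) = min(1, 0.523) = 0.523
(β ∨ γ) ∨ (γ → β) = max(0.490, 0.523) = 0.523
α ⊗ ((β ∨ γ) ∨ (γ → β)) = max(0, 0.699 + 0.523 − 1) = max(0, 0.222) = 0.222
~(α ⊗ ((β ∨ γ) ∨ (γ → β))) = 1 − 0.222 = 0.778
α → ~(α ⊗ ((β ∨ γ) ∨ (γ → β))) = min(1, 1 − 0.699 + 0.778) = min(1, 1.079) = 1.000
~α ∨ (α → ~(α ⊗ ((β ∨ γ) ∨ (γ → β)))) = max(0.301, 1.000) = 1.000
α ⊗ (~α ∨ (α → ~(α ⊗ ((β ∨ γ) ∨ (γ → β))))) = max(0, 0.699 + 1.000 − 1) = max(0, 0.699) = 0.699
~(α ⊗ (~α ∨ (α → ~(α ⊗ ((β ∨ γ) ∨ (γ → β)))))) = 1 − 0.699 = 0.301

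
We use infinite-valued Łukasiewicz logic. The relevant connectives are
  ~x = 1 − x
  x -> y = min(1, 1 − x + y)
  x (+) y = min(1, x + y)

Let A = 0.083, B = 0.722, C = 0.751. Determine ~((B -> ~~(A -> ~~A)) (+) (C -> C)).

~A = 1 − 0.083 = 0.917
~~A = 1 − 0.917 = 0.083
A -> ~~A = min(1, 1 − 0.083 + 0.083) = min(1, 1.000) = 1.000
~(A -> ~~A) = 1 − 1.000 = 0.000
~~(A -> ~~A) = 1 − 0.000 = 1.000
B -> ~~(A -> ~~A) = min(1, 1 − 0.722 + 1.000) = min(1, 1.278) = 1.000
C -> C = min(1, 1 − 0.751 + 0.751) = min(1, 1.000) = 1.000
(B -> ~~(A -> ~~A)) (+) (C -> C) = min(1, 1.000 + 1.000) = min(1, 2.000) = 1.000
~((B -> ~~(A -> ~~A)) (+) (C -> C)) = 1 − 1.000 = 0.000

0.000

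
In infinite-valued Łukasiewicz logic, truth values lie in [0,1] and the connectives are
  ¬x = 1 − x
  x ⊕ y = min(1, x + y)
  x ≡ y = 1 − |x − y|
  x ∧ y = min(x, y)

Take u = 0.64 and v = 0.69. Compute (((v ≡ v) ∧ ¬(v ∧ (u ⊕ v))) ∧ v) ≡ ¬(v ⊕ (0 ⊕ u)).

0.69

v ≡ v = 1 − |0.69 − 0.69| = 1 − 0.00 = 1.00
u ⊕ v = min(1, 0.64 + 0.69) = min(1, 1.33) = 1.00
v ∧ (u ⊕ v) = min(0.69, 1.00) = 0.69
¬(v ∧ (u ⊕ v)) = 1 − 0.69 = 0.31
(v ≡ v) ∧ ¬(v ∧ (u ⊕ v)) = min(1.00, 0.31) = 0.31
((v ≡ v) ∧ ¬(v ∧ (u ⊕ v))) ∧ v = min(0.31, 0.69) = 0.31
0 ⊕ u = min(1, 0.00 + 0.64) = min(1, 0.64) = 0.64
v ⊕ (0 ⊕ u) = min(1, 0.69 + 0.64) = min(1, 1.33) = 1.00
¬(v ⊕ (0 ⊕ u)) = 1 − 1.00 = 0.00
(((v ≡ v) ∧ ¬(v ∧ (u ⊕ v))) ∧ v) ≡ ¬(v ⊕ (0 ⊕ u)) = 1 − |0.31 − 0.00| = 1 − 0.31 = 0.69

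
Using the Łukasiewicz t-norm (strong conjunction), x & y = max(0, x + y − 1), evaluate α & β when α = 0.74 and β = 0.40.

0.14

α & β = max(0, 0.74 + 0.40 − 1) = max(0, 0.14) = 0.14
For comparison, the Gödel (minimum) t-norm min(x, y) would give 0.40.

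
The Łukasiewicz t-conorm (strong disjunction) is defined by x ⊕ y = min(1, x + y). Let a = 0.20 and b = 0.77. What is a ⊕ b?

a ⊕ b = min(1, 0.20 + 0.77) = min(1, 0.97) = 0.97
For comparison, the Gödel t-conorm max(x, y) would give 0.77.

0.97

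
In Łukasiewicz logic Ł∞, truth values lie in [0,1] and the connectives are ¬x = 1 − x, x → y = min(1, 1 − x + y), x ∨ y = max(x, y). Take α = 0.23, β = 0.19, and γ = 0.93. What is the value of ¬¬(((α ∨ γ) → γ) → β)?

α ∨ γ = max(0.23, 0.93) = 0.93
(α ∨ γ) → γ = min(1, 1 − 0.93 + 0.93) = min(1, 1.00) = 1.00
((α ∨ γ) → γ) → β = min(1, 1 − 1.00 + 0.19) = min(1, 0.19) = 0.19
¬(((α ∨ γ) → γ) → β) = 1 − 0.19 = 0.81
¬¬(((α ∨ γ) → γ) → β) = 1 − 0.81 = 0.19

0.19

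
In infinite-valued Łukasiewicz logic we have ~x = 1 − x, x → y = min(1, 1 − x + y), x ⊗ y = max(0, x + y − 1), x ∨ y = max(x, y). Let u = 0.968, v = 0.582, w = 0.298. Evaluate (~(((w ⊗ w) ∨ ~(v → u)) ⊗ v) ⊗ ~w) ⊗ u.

w ⊗ w = max(0, 0.298 + 0.298 − 1) = max(0, -0.404) = 0.000
v → u = min(1, 1 − 0.582 + 0.968) = min(1, 1.386) = 1.000
~(v → u) = 1 − 1.000 = 0.000
(w ⊗ w) ∨ ~(v → u) = max(0.000, 0.000) = 0.000
((w ⊗ w) ∨ ~(v → u)) ⊗ v = max(0, 0.000 + 0.582 − 1) = max(0, -0.418) = 0.000
~(((w ⊗ w) ∨ ~(v → u)) ⊗ v) = 1 − 0.000 = 1.000
~w = 1 − 0.298 = 0.702
~(((w ⊗ w) ∨ ~(v → u)) ⊗ v) ⊗ ~w = max(0, 1.000 + 0.702 − 1) = max(0, 0.702) = 0.702
(~(((w ⊗ w) ∨ ~(v → u)) ⊗ v) ⊗ ~w) ⊗ u = max(0, 0.702 + 0.968 − 1) = max(0, 0.670) = 0.670

0.670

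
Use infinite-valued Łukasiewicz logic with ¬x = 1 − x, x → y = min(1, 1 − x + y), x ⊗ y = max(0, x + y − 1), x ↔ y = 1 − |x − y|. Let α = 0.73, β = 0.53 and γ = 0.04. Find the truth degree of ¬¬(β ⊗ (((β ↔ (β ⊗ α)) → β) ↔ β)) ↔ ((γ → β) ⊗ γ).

β ⊗ α = max(0, 0.53 + 0.73 − 1) = max(0, 0.26) = 0.26
β ↔ (β ⊗ α) = 1 − |0.53 − 0.26| = 1 − 0.27 = 0.73
(β ↔ (β ⊗ α)) → β = min(1, 1 − 0.73 + 0.53) = min(1, 0.80) = 0.80
((β ↔ (β ⊗ α)) → β) ↔ β = 1 − |0.80 − 0.53| = 1 − 0.27 = 0.73
β ⊗ (((β ↔ (β ⊗ α)) → β) ↔ β) = max(0, 0.53 + 0.73 − 1) = max(0, 0.26) = 0.26
¬(β ⊗ (((β ↔ (β ⊗ α)) → β) ↔ β)) = 1 − 0.26 = 0.74
¬¬(β ⊗ (((β ↔ (β ⊗ α)) → β) ↔ β)) = 1 − 0.74 = 0.26
γ → β = min(1, 1 − 0.04 + 0.53) = min(1, 1.49) = 1.00
(γ → β) ⊗ γ = max(0, 1.00 + 0.04 − 1) = max(0, 0.04) = 0.04
¬¬(β ⊗ (((β ↔ (β ⊗ α)) → β) ↔ β)) ↔ ((γ → β) ⊗ γ) = 1 − |0.26 − 0.04| = 1 − 0.22 = 0.78

0.78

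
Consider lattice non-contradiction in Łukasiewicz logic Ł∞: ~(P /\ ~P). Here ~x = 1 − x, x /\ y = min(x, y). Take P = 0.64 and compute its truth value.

~P = 1 − 0.64 = 0.36
P /\ ~P = min(0.64, 0.36) = 0.36
~(P /\ ~P) = 1 − 0.36 = 0.64
(The value 0.64 < 1 shows this instance is not satisfied; not a Ł∞-tautology — its value is 1 − min(a, 1−a).)

0.64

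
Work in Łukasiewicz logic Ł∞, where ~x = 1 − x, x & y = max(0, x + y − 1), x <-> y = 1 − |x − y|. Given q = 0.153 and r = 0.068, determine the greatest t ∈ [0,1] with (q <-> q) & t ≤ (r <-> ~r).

q <-> q = 1 − |0.153 − 0.153| = 1 − 0.000 = 1.000
So the left factor is q <-> q = 1.000.
~r = 1 − 0.068 = 0.932
r <-> ~r = 1 − |0.068 − 0.932| = 1 − 0.864 = 0.136
So the right-hand bound is r <-> ~r = 0.136.
The residuum of the Łukasiewicz t-norm gives the supremum: min(1, 1 − 1.000 + 0.136).
1 − 1.000 + 0.136 = 0.136, so t = min(1, 0.136) = 0.136.
Check: 1.000 & 0.136 = max(0, 0.136) = 0.136 ≤ 0.136.

0.136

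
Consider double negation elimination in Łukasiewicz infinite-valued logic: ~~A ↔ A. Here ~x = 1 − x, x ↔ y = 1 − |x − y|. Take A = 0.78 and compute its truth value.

~A = 1 − 0.78 = 0.22
~~A = 1 − 0.22 = 0.78
~~A ↔ A = 1 − |0.78 − 0.78| = 1 − 0.00 = 1.00
(As expected: always 1 in Ł∞ since negation is involutive.)

1.00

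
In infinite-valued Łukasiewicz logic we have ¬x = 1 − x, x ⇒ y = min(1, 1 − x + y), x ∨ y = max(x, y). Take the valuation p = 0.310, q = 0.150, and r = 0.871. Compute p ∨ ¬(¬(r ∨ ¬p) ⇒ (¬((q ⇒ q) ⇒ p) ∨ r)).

0.310

¬p = 1 − 0.310 = 0.690
r ∨ ¬p = max(0.871, 0.690) = 0.871
¬(r ∨ ¬p) = 1 − 0.871 = 0.129
q ⇒ q = min(1, 1 − 0.150 + 0.150) = min(1, 1.000) = 1.000
(q ⇒ q) ⇒ p = min(1, 1 − 1.000 + 0.310) = min(1, 0.310) = 0.310
¬((q ⇒ q) ⇒ p) = 1 − 0.310 = 0.690
¬((q ⇒ q) ⇒ p) ∨ r = max(0.690, 0.871) = 0.871
¬(r ∨ ¬p) ⇒ (¬((q ⇒ q) ⇒ p) ∨ r) = min(1, 1 − 0.129 + 0.871) = min(1, 1.742) = 1.000
¬(¬(r ∨ ¬p) ⇒ (¬((q ⇒ q) ⇒ p) ∨ r)) = 1 − 1.000 = 0.000
p ∨ ¬(¬(r ∨ ¬p) ⇒ (¬((q ⇒ q) ⇒ p) ∨ r)) = max(0.310, 0.000) = 0.310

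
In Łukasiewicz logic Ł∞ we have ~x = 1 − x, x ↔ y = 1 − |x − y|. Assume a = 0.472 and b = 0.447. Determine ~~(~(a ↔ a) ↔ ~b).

0.447

a ↔ a = 1 − |0.472 − 0.472| = 1 − 0.000 = 1.000
~(a ↔ a) = 1 − 1.000 = 0.000
~b = 1 − 0.447 = 0.553
~(a ↔ a) ↔ ~b = 1 − |0.000 − 0.553| = 1 − 0.553 = 0.447
~(~(a ↔ a) ↔ ~b) = 1 − 0.447 = 0.553
~~(~(a ↔ a) ↔ ~b) = 1 − 0.553 = 0.447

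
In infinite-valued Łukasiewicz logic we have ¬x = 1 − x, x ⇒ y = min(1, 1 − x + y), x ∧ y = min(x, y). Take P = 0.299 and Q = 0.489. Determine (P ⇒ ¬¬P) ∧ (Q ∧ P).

¬P = 1 − 0.299 = 0.701
¬¬P = 1 − 0.701 = 0.299
P ⇒ ¬¬P = min(1, 1 − 0.299 + 0.299) = min(1, 1.000) = 1.000
Q ∧ P = min(0.489, 0.299) = 0.299
(P ⇒ ¬¬P) ∧ (Q ∧ P) = min(1.000, 0.299) = 0.299

0.299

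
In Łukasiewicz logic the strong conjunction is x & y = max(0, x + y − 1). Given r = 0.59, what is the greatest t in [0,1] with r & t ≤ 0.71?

1.00

The residuum of the Łukasiewicz t-norm gives the supremum: min(1, 1 − 0.59 + 0.71).
1 − 0.59 + 0.71 = 1.12, so t = min(1, 1.12) = 1.00.
Check: 0.59 & 1.00 = max(0, 0.59) = 0.59 ≤ 0.71.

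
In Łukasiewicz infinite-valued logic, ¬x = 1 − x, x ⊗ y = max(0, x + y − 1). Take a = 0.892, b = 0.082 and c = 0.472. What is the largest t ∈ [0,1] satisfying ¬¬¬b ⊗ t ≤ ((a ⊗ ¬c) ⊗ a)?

0.394

¬b = 1 − 0.082 = 0.918
¬¬b = 1 − 0.918 = 0.082
¬¬¬b = 1 − 0.082 = 0.918
So the left factor is ¬¬¬b = 0.918.
¬c = 1 − 0.472 = 0.528
a ⊗ ¬c = max(0, 0.892 + 0.528 − 1) = max(0, 0.420) = 0.420
(a ⊗ ¬c) ⊗ a = max(0, 0.420 + 0.892 − 1) = max(0, 0.312) = 0.312
So the right-hand bound is (a ⊗ ¬c) ⊗ a = 0.312.
The residuum of the Łukasiewicz t-norm gives the supremum: min(1, 1 − 0.918 + 0.312).
1 − 0.918 + 0.312 = 0.394, so t = min(1, 0.394) = 0.394.
Check: 0.918 ⊗ 0.394 = max(0, 0.312) = 0.312 ≤ 0.312.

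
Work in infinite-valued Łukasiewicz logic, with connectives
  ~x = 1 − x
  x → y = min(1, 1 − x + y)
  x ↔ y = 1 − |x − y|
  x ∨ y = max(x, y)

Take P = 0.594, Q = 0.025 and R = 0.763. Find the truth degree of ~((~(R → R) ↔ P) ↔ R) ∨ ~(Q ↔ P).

R → R = min(1, 1 − 0.763 + 0.763) = min(1, 1.000) = 1.000
~(R → R) = 1 − 1.000 = 0.000
~(R → R) ↔ P = 1 − |0.000 − 0.594| = 1 − 0.594 = 0.406
(~(R → R) ↔ P) ↔ R = 1 − |0.406 − 0.763| = 1 − 0.357 = 0.643
~((~(R → R) ↔ P) ↔ R) = 1 − 0.643 = 0.357
Q ↔ P = 1 − |0.025 − 0.594| = 1 − 0.569 = 0.431
~(Q ↔ P) = 1 − 0.431 = 0.569
~((~(R → R) ↔ P) ↔ R) ∨ ~(Q ↔ P) = max(0.357, 0.569) = 0.569

0.569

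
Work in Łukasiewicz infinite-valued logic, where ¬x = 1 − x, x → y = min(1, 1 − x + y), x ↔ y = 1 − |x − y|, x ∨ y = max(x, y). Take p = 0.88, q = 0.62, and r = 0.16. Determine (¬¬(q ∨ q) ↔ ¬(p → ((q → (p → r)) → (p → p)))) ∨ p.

q ∨ q = max(0.62, 0.62) = 0.62
¬(q ∨ q) = 1 − 0.62 = 0.38
¬¬(q ∨ q) = 1 − 0.38 = 0.62
p → r = min(1, 1 − 0.88 + 0.16) = min(1, 0.28) = 0.28
q → (p → r) = min(1, 1 − 0.62 + 0.28) = min(1, 0.66) = 0.66
p → p = min(1, 1 − 0.88 + 0.88) = min(1, 1.00) = 1.00
(q → (p → r)) → (p → p) = min(1, 1 − 0.66 + 1.00) = min(1, 1.34) = 1.00
p → ((q → (p → r)) → (p → p)) = min(1, 1 − 0.88 + 1.00) = min(1, 1.12) = 1.00
¬(p → ((q → (p → r)) → (p → p))) = 1 − 1.00 = 0.00
¬¬(q ∨ q) ↔ ¬(p → ((q → (p → r)) → (p → p))) = 1 − |0.62 − 0.00| = 1 − 0.62 = 0.38
(¬¬(q ∨ q) ↔ ¬(p → ((q → (p → r)) → (p → p)))) ∨ p = max(0.38, 0.88) = 0.88

0.88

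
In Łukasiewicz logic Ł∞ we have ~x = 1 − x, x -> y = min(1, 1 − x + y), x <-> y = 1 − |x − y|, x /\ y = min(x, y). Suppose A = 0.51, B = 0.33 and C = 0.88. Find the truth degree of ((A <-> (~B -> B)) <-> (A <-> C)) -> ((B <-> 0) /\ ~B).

0.89

~B = 1 − 0.33 = 0.67
~B -> B = min(1, 1 − 0.67 + 0.33) = min(1, 0.66) = 0.66
A <-> (~B -> B) = 1 − |0.51 − 0.66| = 1 − 0.15 = 0.85
A <-> C = 1 − |0.51 − 0.88| = 1 − 0.37 = 0.63
(A <-> (~B -> B)) <-> (A <-> C) = 1 − |0.85 − 0.63| = 1 − 0.22 = 0.78
B <-> 0 = 1 − |0.33 − 0.00| = 1 − 0.33 = 0.67
(B <-> 0) /\ ~B = min(0.67, 0.67) = 0.67
((A <-> (~B -> B)) <-> (A <-> C)) -> ((B <-> 0) /\ ~B) = min(1, 1 − 0.78 + 0.67) = min(1, 0.89) = 0.89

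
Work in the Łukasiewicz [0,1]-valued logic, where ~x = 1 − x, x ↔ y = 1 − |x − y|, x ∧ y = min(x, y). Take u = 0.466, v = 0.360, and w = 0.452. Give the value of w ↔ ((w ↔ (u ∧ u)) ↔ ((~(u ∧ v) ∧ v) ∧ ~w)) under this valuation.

u ∧ u = min(0.466, 0.466) = 0.466
w ↔ (u ∧ u) = 1 − |0.452 − 0.466| = 1 − 0.014 = 0.986
u ∧ v = min(0.466, 0.360) = 0.360
~(u ∧ v) = 1 − 0.360 = 0.640
~(u ∧ v) ∧ v = min(0.640, 0.360) = 0.360
~w = 1 − 0.452 = 0.548
(~(u ∧ v) ∧ v) ∧ ~w = min(0.360, 0.548) = 0.360
(w ↔ (u ∧ u)) ↔ ((~(u ∧ v) ∧ v) ∧ ~w) = 1 − |0.986 − 0.360| = 1 − 0.626 = 0.374
w ↔ ((w ↔ (u ∧ u)) ↔ ((~(u ∧ v) ∧ v) ∧ ~w)) = 1 − |0.452 − 0.374| = 1 − 0.078 = 0.922

0.922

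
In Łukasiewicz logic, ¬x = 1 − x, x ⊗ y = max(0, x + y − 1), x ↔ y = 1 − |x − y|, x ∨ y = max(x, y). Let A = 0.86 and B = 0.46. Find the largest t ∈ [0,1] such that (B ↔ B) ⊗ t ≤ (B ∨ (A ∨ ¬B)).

B ↔ B = 1 − |0.46 − 0.46| = 1 − 0.00 = 1.00
So the left factor is B ↔ B = 1.00.
¬B = 1 − 0.46 = 0.54
A ∨ ¬B = max(0.86, 0.54) = 0.86
B ∨ (A ∨ ¬B) = max(0.46, 0.86) = 0.86
So the right-hand bound is B ∨ (A ∨ ¬B) = 0.86.
The residuum of the Łukasiewicz t-norm gives the supremum: min(1, 1 − 1.00 + 0.86).
1 − 1.00 + 0.86 = 0.86, so t = min(1, 0.86) = 0.86.
Check: 1.00 ⊗ 0.86 = max(0, 0.86) = 0.86 ≤ 0.86.

0.86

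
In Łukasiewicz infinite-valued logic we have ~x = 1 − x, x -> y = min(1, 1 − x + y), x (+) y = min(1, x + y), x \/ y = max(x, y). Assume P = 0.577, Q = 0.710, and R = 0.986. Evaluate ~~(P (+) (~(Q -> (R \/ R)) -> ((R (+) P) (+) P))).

1.000

R \/ R = max(0.986, 0.986) = 0.986
Q -> (R \/ R) = min(1, 1 − 0.710 + 0.986) = min(1, 1.276) = 1.000
~(Q -> (R \/ R)) = 1 − 1.000 = 0.000
R (+) P = min(1, 0.986 + 0.577) = min(1, 1.563) = 1.000
(R (+) P) (+) P = min(1, 1.000 + 0.577) = min(1, 1.577) = 1.000
~(Q -> (R \/ R)) -> ((R (+) P) (+) P) = min(1, 1 − 0.000 + 1.000) = min(1, 2.000) = 1.000
P (+) (~(Q -> (R \/ R)) -> ((R (+) P) (+) P)) = min(1, 0.577 + 1.000) = min(1, 1.577) = 1.000
~(P (+) (~(Q -> (R \/ R)) -> ((R (+) P) (+) P))) = 1 − 1.000 = 0.000
~~(P (+) (~(Q -> (R \/ R)) -> ((R (+) P) (+) P))) = 1 − 0.000 = 1.000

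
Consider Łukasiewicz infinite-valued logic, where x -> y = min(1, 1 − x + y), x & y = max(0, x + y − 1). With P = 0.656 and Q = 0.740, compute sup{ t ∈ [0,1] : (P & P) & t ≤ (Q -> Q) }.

1.000

P & P = max(0, 0.656 + 0.656 − 1) = max(0, 0.312) = 0.312
So the left factor is P & P = 0.312.
Q -> Q = min(1, 1 − 0.740 + 0.740) = min(1, 1.000) = 1.000
So the right-hand bound is Q -> Q = 1.000.
The residuum of the Łukasiewicz t-norm gives the supremum: min(1, 1 − 0.312 + 1.000).
1 − 0.312 + 1.000 = 1.688, so t = min(1, 1.688) = 1.000.
Check: 0.312 & 1.000 = max(0, 0.312) = 0.312 ≤ 1.000.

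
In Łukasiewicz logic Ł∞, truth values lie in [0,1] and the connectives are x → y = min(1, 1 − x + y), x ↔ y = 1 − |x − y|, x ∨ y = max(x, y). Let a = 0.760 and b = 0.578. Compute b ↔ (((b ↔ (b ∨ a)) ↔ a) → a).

0.760

b ∨ a = max(0.578, 0.760) = 0.760
b ↔ (b ∨ a) = 1 − |0.578 − 0.760| = 1 − 0.182 = 0.818
(b ↔ (b ∨ a)) ↔ a = 1 − |0.818 − 0.760| = 1 − 0.058 = 0.942
((b ↔ (b ∨ a)) ↔ a) → a = min(1, 1 − 0.942 + 0.760) = min(1, 0.818) = 0.818
b ↔ (((b ↔ (b ∨ a)) ↔ a) → a) = 1 − |0.578 − 0.818| = 1 − 0.240 = 0.760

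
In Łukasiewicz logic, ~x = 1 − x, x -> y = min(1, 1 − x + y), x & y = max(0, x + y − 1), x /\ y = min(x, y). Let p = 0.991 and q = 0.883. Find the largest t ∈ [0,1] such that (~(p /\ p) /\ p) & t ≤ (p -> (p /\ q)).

p /\ p = min(0.991, 0.991) = 0.991
~(p /\ p) = 1 − 0.991 = 0.009
~(p /\ p) /\ p = min(0.009, 0.991) = 0.009
So the left factor is ~(p /\ p) /\ p = 0.009.
p /\ q = min(0.991, 0.883) = 0.883
p -> (p /\ q) = min(1, 1 − 0.991 + 0.883) = min(1, 0.892) = 0.892
So the right-hand bound is p -> (p /\ q) = 0.892.
The residuum of the Łukasiewicz t-norm gives the supremum: min(1, 1 − 0.009 + 0.892).
1 − 0.009 + 0.892 = 1.883, so t = min(1, 1.883) = 1.000.
Check: 0.009 & 1.000 = max(0, 0.009) = 0.009 ≤ 0.892.

1.000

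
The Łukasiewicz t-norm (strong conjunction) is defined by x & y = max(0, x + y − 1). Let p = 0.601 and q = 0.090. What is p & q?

0.000

p & q = max(0, 0.601 + 0.090 − 1) = max(0, -0.309) = 0.000
For comparison, the Gödel (minimum) t-norm min(x, y) would give 0.090.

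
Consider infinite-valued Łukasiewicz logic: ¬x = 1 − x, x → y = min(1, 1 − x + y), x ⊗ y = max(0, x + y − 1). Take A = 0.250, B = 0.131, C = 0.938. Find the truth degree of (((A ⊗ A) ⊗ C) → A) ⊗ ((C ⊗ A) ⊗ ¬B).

A ⊗ A = max(0, 0.250 + 0.250 − 1) = max(0, -0.500) = 0.000
(A ⊗ A) ⊗ C = max(0, 0.000 + 0.938 − 1) = max(0, -0.062) = 0.000
((A ⊗ A) ⊗ C) → A = min(1, 1 − 0.000 + 0.250) = min(1, 1.250) = 1.000
C ⊗ A = max(0, 0.938 + 0.250 − 1) = max(0, 0.188) = 0.188
¬B = 1 − 0.131 = 0.869
(C ⊗ A) ⊗ ¬B = max(0, 0.188 + 0.869 − 1) = max(0, 0.057) = 0.057
(((A ⊗ A) ⊗ C) → A) ⊗ ((C ⊗ A) ⊗ ¬B) = max(0, 1.000 + 0.057 − 1) = max(0, 0.057) = 0.057

0.057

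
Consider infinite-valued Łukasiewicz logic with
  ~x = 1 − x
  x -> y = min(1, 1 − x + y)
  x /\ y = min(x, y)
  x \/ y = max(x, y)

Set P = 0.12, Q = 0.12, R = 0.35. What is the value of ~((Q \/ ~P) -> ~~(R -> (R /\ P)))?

~P = 1 − 0.12 = 0.88
Q \/ ~P = max(0.12, 0.88) = 0.88
R /\ P = min(0.35, 0.12) = 0.12
R -> (R /\ P) = min(1, 1 − 0.35 + 0.12) = min(1, 0.77) = 0.77
~(R -> (R /\ P)) = 1 − 0.77 = 0.23
~~(R -> (R /\ P)) = 1 − 0.23 = 0.77
(Q \/ ~P) -> ~~(R -> (R /\ P)) = min(1, 1 − 0.88 + 0.77) = min(1, 0.89) = 0.89
~((Q \/ ~P) -> ~~(R -> (R /\ P))) = 1 − 0.89 = 0.11

0.11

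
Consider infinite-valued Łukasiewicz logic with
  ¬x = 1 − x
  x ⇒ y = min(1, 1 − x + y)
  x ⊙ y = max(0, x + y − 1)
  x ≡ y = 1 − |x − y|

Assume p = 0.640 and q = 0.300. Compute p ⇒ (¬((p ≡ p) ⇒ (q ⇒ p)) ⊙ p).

0.360

p ≡ p = 1 − |0.640 − 0.640| = 1 − 0.000 = 1.000
q ⇒ p = min(1, 1 − 0.300 + 0.640) = min(1, 1.340) = 1.000
(p ≡ p) ⇒ (q ⇒ p) = min(1, 1 − 1.000 + 1.000) = min(1, 1.000) = 1.000
¬((p ≡ p) ⇒ (q ⇒ p)) = 1 − 1.000 = 0.000
¬((p ≡ p) ⇒ (q ⇒ p)) ⊙ p = max(0, 0.000 + 0.640 − 1) = max(0, -0.360) = 0.000
p ⇒ (¬((p ≡ p) ⇒ (q ⇒ p)) ⊙ p) = min(1, 1 − 0.640 + 0.000) = min(1, 0.360) = 0.360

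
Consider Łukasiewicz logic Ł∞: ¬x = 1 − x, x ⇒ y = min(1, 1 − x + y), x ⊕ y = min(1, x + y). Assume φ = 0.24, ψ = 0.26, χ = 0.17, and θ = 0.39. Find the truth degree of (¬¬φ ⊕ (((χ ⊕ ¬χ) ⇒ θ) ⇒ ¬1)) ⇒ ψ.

0.41

¬φ = 1 − 0.24 = 0.76
¬¬φ = 1 − 0.76 = 0.24
¬χ = 1 − 0.17 = 0.83
χ ⊕ ¬χ = min(1, 0.17 + 0.83) = min(1, 1.00) = 1.00
(χ ⊕ ¬χ) ⇒ θ = min(1, 1 − 1.00 + 0.39) = min(1, 0.39) = 0.39
¬1 = 1 − 1.00 = 0.00
((χ ⊕ ¬χ) ⇒ θ) ⇒ ¬1 = min(1, 1 − 0.39 + 0.00) = min(1, 0.61) = 0.61
¬¬φ ⊕ (((χ ⊕ ¬χ) ⇒ θ) ⇒ ¬1) = min(1, 0.24 + 0.61) = min(1, 0.85) = 0.85
(¬¬φ ⊕ (((χ ⊕ ¬χ) ⇒ θ) ⇒ ¬1)) ⇒ ψ = min(1, 1 − 0.85 + 0.26) = min(1, 0.41) = 0.41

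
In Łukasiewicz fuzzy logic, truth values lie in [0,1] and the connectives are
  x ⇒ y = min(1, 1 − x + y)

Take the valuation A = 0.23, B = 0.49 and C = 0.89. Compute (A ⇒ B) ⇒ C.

A ⇒ B = min(1, 1 − 0.23 + 0.49) = min(1, 1.26) = 1.00
(A ⇒ B) ⇒ C = min(1, 1 − 1.00 + 0.89) = min(1, 0.89) = 0.89

0.89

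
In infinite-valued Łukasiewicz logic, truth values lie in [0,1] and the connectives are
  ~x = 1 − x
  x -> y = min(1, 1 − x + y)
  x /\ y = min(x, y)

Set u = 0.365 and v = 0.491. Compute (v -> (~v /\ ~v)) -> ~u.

0.635

~v = 1 − 0.491 = 0.509
~v /\ ~v = min(0.509, 0.509) = 0.509
v -> (~v /\ ~v) = min(1, 1 − 0.491 + 0.509) = min(1, 1.018) = 1.000
~u = 1 − 0.365 = 0.635
(v -> (~v /\ ~v)) -> ~u = min(1, 1 − 1.000 + 0.635) = min(1, 0.635) = 0.635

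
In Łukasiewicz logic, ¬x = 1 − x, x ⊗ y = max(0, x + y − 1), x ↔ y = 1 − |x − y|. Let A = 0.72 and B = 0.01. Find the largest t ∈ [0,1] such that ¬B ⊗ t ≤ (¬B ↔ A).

0.74

¬B = 1 − 0.01 = 0.99
So the left factor is ¬B = 0.99.
¬B ↔ A = 1 − |0.99 − 0.72| = 1 − 0.27 = 0.73
So the right-hand bound is ¬B ↔ A = 0.73.
The residuum of the Łukasiewicz t-norm gives the supremum: min(1, 1 − 0.99 + 0.73).
1 − 0.99 + 0.73 = 0.74, so t = min(1, 0.74) = 0.74.
Check: 0.99 ⊗ 0.74 = max(0, 0.73) = 0.73 ≤ 0.73.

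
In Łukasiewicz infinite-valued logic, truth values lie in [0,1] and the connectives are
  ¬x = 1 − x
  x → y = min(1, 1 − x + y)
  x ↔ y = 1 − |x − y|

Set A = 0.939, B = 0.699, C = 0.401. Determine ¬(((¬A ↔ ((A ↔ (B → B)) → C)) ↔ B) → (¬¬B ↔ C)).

0.198

¬A = 1 − 0.939 = 0.061
B → B = min(1, 1 − 0.699 + 0.699) = min(1, 1.000) = 1.000
A ↔ (B → B) = 1 − |0.939 − 1.000| = 1 − 0.061 = 0.939
(A ↔ (B → B)) → C = min(1, 1 − 0.939 + 0.401) = min(1, 0.462) = 0.462
¬A ↔ ((A ↔ (B → B)) → C) = 1 − |0.061 − 0.462| = 1 − 0.401 = 0.599
(¬A ↔ ((A ↔ (B → B)) → C)) ↔ B = 1 − |0.599 − 0.699| = 1 − 0.100 = 0.900
¬B = 1 − 0.699 = 0.301
¬¬B = 1 − 0.301 = 0.699
¬¬B ↔ C = 1 − |0.699 − 0.401| = 1 − 0.298 = 0.702
((¬A ↔ ((A ↔ (B → B)) → C)) ↔ B) → (¬¬B ↔ C) = min(1, 1 − 0.900 + 0.702) = min(1, 0.802) = 0.802
¬(((¬A ↔ ((A ↔ (B → B)) → C)) ↔ B) → (¬¬B ↔ C)) = 1 − 0.802 = 0.198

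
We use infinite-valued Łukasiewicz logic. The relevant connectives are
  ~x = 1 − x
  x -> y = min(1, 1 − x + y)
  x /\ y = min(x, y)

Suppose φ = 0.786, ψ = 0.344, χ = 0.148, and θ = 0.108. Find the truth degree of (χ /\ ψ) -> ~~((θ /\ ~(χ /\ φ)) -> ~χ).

1.000

χ /\ ψ = min(0.148, 0.344) = 0.148
χ /\ φ = min(0.148, 0.786) = 0.148
~(χ /\ φ) = 1 − 0.148 = 0.852
θ /\ ~(χ /\ φ) = min(0.108, 0.852) = 0.108
~χ = 1 − 0.148 = 0.852
(θ /\ ~(χ /\ φ)) -> ~χ = min(1, 1 − 0.108 + 0.852) = min(1, 1.744) = 1.000
~((θ /\ ~(χ /\ φ)) -> ~χ) = 1 − 1.000 = 0.000
~~((θ /\ ~(χ /\ φ)) -> ~χ) = 1 − 0.000 = 1.000
(χ /\ ψ) -> ~~((θ /\ ~(χ /\ φ)) -> ~χ) = min(1, 1 − 0.148 + 1.000) = min(1, 1.852) = 1.000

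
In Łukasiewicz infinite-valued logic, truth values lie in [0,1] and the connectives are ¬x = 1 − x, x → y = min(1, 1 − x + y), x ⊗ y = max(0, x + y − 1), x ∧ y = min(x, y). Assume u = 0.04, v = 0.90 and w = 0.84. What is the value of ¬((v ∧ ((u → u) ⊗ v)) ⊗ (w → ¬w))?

0.78

u → u = min(1, 1 − 0.04 + 0.04) = min(1, 1.00) = 1.00
(u → u) ⊗ v = max(0, 1.00 + 0.90 − 1) = max(0, 0.90) = 0.90
v ∧ ((u → u) ⊗ v) = min(0.90, 0.90) = 0.90
¬w = 1 − 0.84 = 0.16
w → ¬w = min(1, 1 − 0.84 + 0.16) = min(1, 0.32) = 0.32
(v ∧ ((u → u) ⊗ v)) ⊗ (w → ¬w) = max(0, 0.90 + 0.32 − 1) = max(0, 0.22) = 0.22
¬((v ∧ ((u → u) ⊗ v)) ⊗ (w → ¬w)) = 1 − 0.22 = 0.78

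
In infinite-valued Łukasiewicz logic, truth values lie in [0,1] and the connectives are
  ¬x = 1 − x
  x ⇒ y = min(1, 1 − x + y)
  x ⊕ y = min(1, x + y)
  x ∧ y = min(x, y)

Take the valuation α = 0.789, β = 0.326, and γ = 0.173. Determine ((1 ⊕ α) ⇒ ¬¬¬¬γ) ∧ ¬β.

0.173

1 ⊕ α = min(1, 1.000 + 0.789) = min(1, 1.789) = 1.000
¬γ = 1 − 0.173 = 0.827
¬¬γ = 1 − 0.827 = 0.173
¬¬¬γ = 1 − 0.173 = 0.827
¬¬¬¬γ = 1 − 0.827 = 0.173
(1 ⊕ α) ⇒ ¬¬¬¬γ = min(1, 1 − 1.000 + 0.173) = min(1, 0.173) = 0.173
¬β = 1 − 0.326 = 0.674
((1 ⊕ α) ⇒ ¬¬¬¬γ) ∧ ¬β = min(0.173, 0.674) = 0.173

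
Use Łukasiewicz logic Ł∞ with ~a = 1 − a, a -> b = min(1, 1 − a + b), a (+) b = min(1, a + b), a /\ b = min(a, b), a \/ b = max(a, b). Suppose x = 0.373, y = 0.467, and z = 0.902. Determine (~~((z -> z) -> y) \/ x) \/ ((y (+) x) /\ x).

z -> z = min(1, 1 − 0.902 + 0.902) = min(1, 1.000) = 1.000
(z -> z) -> y = min(1, 1 − 1.000 + 0.467) = min(1, 0.467) = 0.467
~((z -> z) -> y) = 1 − 0.467 = 0.533
~~((z -> z) -> y) = 1 − 0.533 = 0.467
~~((z -> z) -> y) \/ x = max(0.467, 0.373) = 0.467
y (+) x = min(1, 0.467 + 0.373) = min(1, 0.840) = 0.840
(y (+) x) /\ x = min(0.840, 0.373) = 0.373
(~~((z -> z) -> y) \/ x) \/ ((y (+) x) /\ x) = max(0.467, 0.373) = 0.467

0.467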